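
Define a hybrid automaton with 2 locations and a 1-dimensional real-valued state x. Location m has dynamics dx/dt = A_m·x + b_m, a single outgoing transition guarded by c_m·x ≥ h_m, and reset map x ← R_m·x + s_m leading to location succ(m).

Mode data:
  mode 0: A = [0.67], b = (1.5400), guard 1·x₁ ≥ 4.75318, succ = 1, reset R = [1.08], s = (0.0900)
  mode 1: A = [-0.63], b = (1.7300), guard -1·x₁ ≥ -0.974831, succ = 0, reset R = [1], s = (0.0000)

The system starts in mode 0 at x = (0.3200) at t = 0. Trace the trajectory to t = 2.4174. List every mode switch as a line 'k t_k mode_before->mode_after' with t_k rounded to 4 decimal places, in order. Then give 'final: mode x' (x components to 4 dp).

Mode 0: guard c·x = 4.7532 hit at Δt = 1.4786 (t = 1.4786), x⁻ = (4.7532) → reset → x⁺ = (5.2234), jump to mode 1
Mode 1: flow for 0.9388 to horizon, guard not reached → x = (4.1173)

1 1.4786 0->1
final: 1 4.1173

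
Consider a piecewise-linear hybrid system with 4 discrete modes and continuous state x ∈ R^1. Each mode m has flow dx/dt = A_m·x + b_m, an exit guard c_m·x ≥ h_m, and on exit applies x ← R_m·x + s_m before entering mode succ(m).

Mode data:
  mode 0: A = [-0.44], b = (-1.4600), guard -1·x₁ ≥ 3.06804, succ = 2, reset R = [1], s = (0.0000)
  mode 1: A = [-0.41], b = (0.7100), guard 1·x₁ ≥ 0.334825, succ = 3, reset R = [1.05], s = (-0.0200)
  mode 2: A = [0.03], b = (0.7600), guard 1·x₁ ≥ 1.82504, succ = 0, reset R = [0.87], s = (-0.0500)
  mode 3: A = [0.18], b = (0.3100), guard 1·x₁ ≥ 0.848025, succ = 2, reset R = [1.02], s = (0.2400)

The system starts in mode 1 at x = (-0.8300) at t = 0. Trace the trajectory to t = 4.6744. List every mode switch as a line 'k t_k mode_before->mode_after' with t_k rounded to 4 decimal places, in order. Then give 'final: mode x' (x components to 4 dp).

Mode 1: guard c·x = 0.3348 hit at Δt = 1.4791 (t = 1.4791), x⁻ = (0.3348) → reset → x⁺ = (0.3316), jump to mode 3
Mode 3: guard c·x = 0.8480 hit at Δt = 1.2462 (t = 2.7253), x⁻ = (0.8480) → reset → x⁺ = (1.1050), jump to mode 2
Mode 2: guard c·x = 1.8250 hit at Δt = 0.8957 (t = 3.6210), x⁻ = (1.8250) → reset → x⁺ = (1.5378), jump to mode 0
Mode 0: flow for 1.0534 to horizon, guard not reached → x = (-0.2634)

1 1.4791 1->3
2 2.7253 3->2
3 3.6210 2->0
final: 0 -0.2634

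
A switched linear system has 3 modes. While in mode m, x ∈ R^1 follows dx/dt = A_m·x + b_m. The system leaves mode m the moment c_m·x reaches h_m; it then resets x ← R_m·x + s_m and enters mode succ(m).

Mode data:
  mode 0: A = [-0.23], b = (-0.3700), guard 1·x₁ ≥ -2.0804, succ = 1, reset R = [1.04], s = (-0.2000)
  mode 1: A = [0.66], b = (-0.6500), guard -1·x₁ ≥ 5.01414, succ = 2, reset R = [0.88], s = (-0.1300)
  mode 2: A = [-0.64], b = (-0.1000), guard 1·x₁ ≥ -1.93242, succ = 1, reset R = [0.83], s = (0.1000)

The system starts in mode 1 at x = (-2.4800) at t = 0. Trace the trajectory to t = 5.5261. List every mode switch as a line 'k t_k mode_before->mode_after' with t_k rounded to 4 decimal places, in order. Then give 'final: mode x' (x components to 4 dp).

1 0.8317 1->2
2 2.2442 2->1
3 3.5772 1->2
4 4.9897 2->1
final: 1 -2.5610

Mode 1: guard c·x = 5.0141 hit at Δt = 0.8317 (t = 0.8317), x⁻ = (-5.0141) → reset → x⁺ = (-4.5424), jump to mode 2
Mode 2: guard c·x = -1.9324 hit at Δt = 1.4125 (t = 2.2442), x⁻ = (-1.9324) → reset → x⁺ = (-1.5039), jump to mode 1
Mode 1: guard c·x = 5.0141 hit at Δt = 1.3330 (t = 3.5772), x⁻ = (-5.0141) → reset → x⁺ = (-4.5424), jump to mode 2
Mode 2: guard c·x = -1.9324 hit at Δt = 1.4125 (t = 4.9897), x⁻ = (-1.9324) → reset → x⁺ = (-1.5039), jump to mode 1
Mode 1: flow for 0.5364 to horizon, guard not reached → x = (-2.5610)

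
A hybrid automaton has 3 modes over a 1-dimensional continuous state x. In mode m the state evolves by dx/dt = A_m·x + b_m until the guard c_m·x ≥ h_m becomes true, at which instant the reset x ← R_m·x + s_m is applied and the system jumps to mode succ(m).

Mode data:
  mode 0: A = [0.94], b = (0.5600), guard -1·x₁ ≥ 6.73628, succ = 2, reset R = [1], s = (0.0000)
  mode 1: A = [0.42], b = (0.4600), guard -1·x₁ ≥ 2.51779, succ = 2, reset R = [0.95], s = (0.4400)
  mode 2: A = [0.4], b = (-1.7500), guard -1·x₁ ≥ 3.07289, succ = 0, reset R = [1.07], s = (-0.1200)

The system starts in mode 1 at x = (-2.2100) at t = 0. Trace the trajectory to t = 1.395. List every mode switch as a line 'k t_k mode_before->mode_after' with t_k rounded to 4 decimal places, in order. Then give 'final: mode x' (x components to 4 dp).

1 0.5805 1->2
2 0.9883 2->0
final: 0 -4.7175

Mode 1: guard c·x = 2.5178 hit at Δt = 0.5805 (t = 0.5805), x⁻ = (-2.5178) → reset → x⁺ = (-1.9519), jump to mode 2
Mode 2: guard c·x = 3.0729 hit at Δt = 0.4078 (t = 0.9883), x⁻ = (-3.0729) → reset → x⁺ = (-3.4080), jump to mode 0
Mode 0: flow for 0.4067 to horizon, guard not reached → x = (-4.7175)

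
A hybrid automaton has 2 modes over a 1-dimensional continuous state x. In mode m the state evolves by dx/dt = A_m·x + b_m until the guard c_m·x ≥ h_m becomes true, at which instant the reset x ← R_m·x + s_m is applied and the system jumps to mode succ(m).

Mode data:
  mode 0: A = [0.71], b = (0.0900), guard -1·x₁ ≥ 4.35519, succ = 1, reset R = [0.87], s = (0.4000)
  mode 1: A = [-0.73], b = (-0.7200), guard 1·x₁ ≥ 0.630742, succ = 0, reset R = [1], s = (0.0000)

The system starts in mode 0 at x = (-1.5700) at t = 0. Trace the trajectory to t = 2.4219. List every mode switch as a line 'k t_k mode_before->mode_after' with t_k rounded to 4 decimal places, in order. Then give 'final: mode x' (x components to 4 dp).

1 1.5140 0->1
final: 1 -2.2247

Mode 0: guard c·x = 4.3552 hit at Δt = 1.5140 (t = 1.5140), x⁻ = (-4.3552) → reset → x⁺ = (-3.3890), jump to mode 1
Mode 1: flow for 0.9079 to horizon, guard not reached → x = (-2.2247)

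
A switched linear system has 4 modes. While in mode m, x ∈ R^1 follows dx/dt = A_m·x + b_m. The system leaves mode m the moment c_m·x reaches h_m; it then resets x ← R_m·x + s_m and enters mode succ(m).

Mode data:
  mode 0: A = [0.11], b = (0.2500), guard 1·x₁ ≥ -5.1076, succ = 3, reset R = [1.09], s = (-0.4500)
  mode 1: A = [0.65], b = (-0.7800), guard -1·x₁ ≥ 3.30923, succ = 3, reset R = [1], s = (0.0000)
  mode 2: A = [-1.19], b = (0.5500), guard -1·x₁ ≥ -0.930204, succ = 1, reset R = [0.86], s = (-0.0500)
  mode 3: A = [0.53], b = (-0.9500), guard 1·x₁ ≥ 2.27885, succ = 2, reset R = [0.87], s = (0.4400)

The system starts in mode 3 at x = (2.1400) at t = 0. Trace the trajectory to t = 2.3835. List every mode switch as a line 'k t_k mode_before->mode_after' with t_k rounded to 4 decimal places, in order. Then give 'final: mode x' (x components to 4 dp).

Mode 3: guard c·x = 2.2788 hit at Δt = 0.6342 (t = 0.6342), x⁻ = (2.2789) → reset → x⁺ = (2.4226), jump to mode 2
Mode 2: guard c·x = -0.9302 hit at Δt = 1.2037 (t = 1.8379), x⁻ = (0.9302) → reset → x⁺ = (0.7500), jump to mode 1
Mode 1: flow for 0.5456 to horizon, guard not reached → x = (0.5584)

1 0.6342 3->2
2 1.8379 2->1
final: 1 0.5584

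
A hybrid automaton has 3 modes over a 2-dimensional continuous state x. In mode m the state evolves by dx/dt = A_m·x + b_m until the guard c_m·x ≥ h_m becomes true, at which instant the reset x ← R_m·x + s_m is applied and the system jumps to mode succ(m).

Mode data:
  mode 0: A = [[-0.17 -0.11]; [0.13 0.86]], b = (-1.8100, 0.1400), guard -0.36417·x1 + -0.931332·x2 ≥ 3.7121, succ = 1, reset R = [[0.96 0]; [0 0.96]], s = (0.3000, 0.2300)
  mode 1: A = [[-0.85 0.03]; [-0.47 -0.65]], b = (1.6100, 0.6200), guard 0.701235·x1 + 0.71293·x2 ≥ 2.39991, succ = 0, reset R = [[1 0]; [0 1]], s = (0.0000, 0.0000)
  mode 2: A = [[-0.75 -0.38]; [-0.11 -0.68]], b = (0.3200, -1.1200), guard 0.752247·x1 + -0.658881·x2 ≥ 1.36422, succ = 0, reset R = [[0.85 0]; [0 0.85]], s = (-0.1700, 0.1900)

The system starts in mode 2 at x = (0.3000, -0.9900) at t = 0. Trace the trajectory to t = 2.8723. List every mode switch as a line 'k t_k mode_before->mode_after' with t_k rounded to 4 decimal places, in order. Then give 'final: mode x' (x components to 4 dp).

1 0.8853 2->0
2 2.4081 0->1
final: 1 -0.4065 -1.7297

Mode 2: guard c·x = 1.3642 hit at Δt = 0.8853 (t = 0.8853), x⁻ = (0.6538, -1.3241) → reset → x⁺ = (0.3857, -0.9355), jump to mode 0
Mode 0: guard c·x = 3.7121 hit at Δt = 1.5228 (t = 2.4081), x⁻ = (-1.8556, -3.2602) → reset → x⁺ = (-1.4814, -2.8998), jump to mode 1
Mode 1: flow for 0.4642 to horizon, guard not reached → x = (-0.4065, -1.7297)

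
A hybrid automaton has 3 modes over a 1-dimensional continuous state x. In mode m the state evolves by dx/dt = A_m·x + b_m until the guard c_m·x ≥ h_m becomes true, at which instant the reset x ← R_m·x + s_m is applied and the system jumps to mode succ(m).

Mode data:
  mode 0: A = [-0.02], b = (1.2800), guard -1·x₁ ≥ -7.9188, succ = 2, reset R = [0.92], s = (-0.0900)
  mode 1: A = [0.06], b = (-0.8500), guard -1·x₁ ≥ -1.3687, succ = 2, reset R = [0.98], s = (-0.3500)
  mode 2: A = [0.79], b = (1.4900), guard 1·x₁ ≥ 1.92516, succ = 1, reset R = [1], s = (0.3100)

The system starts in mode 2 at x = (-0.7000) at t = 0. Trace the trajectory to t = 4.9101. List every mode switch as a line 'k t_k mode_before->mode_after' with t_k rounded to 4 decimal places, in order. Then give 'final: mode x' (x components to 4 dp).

1 1.4776 2->1
2 2.6460 1->2
3 3.0018 2->1
4 4.1702 1->2
5 4.5260 2->1
final: 1 1.9570

Mode 2: guard c·x = 1.9252 hit at Δt = 1.4776 (t = 1.4776), x⁻ = (1.9252) → reset → x⁺ = (2.2352), jump to mode 1
Mode 1: guard c·x = -1.3687 hit at Δt = 1.1684 (t = 2.6460), x⁻ = (1.3687) → reset → x⁺ = (0.9913), jump to mode 2
Mode 2: guard c·x = 1.9252 hit at Δt = 0.3558 (t = 3.0018), x⁻ = (1.9252) → reset → x⁺ = (2.2352), jump to mode 1
Mode 1: guard c·x = -1.3687 hit at Δt = 1.1684 (t = 4.1702), x⁻ = (1.3687) → reset → x⁺ = (0.9913), jump to mode 2
Mode 2: guard c·x = 1.9252 hit at Δt = 0.3558 (t = 4.5260), x⁻ = (1.9252) → reset → x⁺ = (2.2352), jump to mode 1
Mode 1: flow for 0.3841 to horizon, guard not reached → x = (1.9570)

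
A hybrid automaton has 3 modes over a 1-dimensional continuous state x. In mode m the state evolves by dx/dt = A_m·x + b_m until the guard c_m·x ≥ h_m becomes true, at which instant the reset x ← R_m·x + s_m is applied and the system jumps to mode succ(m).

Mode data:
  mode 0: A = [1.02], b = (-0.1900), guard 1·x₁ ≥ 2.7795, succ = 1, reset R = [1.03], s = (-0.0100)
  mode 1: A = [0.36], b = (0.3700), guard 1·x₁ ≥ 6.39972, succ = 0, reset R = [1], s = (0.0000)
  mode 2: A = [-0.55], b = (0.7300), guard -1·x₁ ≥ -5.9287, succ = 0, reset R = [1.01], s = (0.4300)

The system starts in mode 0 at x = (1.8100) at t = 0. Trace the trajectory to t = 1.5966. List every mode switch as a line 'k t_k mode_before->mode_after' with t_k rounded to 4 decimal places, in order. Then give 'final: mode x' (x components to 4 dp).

1 0.4590 0->1
final: 1 4.8170

Mode 0: guard c·x = 2.7795 hit at Δt = 0.4590 (t = 0.4590), x⁻ = (2.7795) → reset → x⁺ = (2.8529), jump to mode 1
Mode 1: flow for 1.1376 to horizon, guard not reached → x = (4.8170)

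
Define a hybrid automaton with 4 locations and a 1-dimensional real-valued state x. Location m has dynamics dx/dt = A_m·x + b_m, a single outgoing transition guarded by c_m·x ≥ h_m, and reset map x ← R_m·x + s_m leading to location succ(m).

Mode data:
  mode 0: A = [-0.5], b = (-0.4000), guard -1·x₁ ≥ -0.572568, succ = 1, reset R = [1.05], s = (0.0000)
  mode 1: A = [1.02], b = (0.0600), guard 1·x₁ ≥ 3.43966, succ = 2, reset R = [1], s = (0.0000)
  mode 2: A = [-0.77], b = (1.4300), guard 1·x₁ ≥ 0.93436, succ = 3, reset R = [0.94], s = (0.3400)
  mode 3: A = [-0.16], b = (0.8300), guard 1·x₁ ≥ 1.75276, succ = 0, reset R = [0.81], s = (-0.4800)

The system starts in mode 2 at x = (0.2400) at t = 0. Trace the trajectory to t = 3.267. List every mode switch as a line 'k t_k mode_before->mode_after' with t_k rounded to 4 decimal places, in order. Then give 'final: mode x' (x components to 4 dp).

Mode 2: guard c·x = 0.9344 hit at Δt = 0.7286 (t = 0.7286), x⁻ = (0.9344) → reset → x⁺ = (1.2183), jump to mode 3
Mode 3: guard c·x = 1.7528 hit at Δt = 0.9039 (t = 1.6325), x⁻ = (1.7528) → reset → x⁺ = (0.9397), jump to mode 0
Mode 0: guard c·x = -0.5726 hit at Δt = 0.4741 (t = 2.1066), x⁻ = (0.5726) → reset → x⁺ = (0.6012), jump to mode 1
Mode 1: flow for 1.1604 to horizon, guard not reached → x = (2.0969)

1 0.7286 2->3
2 1.6325 3->0
3 2.1066 0->1
final: 1 2.0969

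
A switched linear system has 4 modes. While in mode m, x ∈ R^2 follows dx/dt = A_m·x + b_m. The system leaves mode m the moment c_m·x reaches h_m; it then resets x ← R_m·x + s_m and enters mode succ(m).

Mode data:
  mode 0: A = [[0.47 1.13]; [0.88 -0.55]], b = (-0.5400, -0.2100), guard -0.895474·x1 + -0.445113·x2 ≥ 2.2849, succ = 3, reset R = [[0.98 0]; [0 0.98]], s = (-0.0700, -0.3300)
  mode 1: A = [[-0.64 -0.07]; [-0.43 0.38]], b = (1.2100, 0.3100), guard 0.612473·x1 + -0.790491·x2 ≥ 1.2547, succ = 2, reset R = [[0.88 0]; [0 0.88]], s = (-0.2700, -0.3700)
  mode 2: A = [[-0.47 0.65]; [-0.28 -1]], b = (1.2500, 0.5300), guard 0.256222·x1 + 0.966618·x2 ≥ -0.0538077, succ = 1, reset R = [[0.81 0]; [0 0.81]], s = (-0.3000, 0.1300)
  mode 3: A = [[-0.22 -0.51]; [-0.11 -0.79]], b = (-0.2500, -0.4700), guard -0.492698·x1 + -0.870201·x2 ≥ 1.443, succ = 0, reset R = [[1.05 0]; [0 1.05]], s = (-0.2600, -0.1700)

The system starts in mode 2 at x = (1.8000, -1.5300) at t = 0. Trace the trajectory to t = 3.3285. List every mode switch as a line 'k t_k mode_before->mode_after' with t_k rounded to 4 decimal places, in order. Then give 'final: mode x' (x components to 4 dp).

Mode 2: guard c·x = -0.0538 hit at Δt = 1.0450 (t = 1.0450), x⁻ = (1.6583, -0.4952) → reset → x⁺ = (1.0432, -0.2711), jump to mode 1
Mode 1: guard c·x = 1.2547 hit at Δt = 0.7107 (t = 1.7557), x⁻ = (1.3687, -0.5268) → reset → x⁺ = (0.9345, -0.8336), jump to mode 2
Mode 2: guard c·x = -0.0538 hit at Δt = 0.5791 (t = 2.3348), x⁻ = (1.1603, -0.3632) → reset → x⁺ = (0.6398, -0.1642), jump to mode 1
Mode 1: flow for 0.9937 to horizon, guard not reached → x = (1.2410, -0.3596)

1 1.0450 2->1
2 1.7557 1->2
3 2.3348 2->1
final: 1 1.2410 -0.3596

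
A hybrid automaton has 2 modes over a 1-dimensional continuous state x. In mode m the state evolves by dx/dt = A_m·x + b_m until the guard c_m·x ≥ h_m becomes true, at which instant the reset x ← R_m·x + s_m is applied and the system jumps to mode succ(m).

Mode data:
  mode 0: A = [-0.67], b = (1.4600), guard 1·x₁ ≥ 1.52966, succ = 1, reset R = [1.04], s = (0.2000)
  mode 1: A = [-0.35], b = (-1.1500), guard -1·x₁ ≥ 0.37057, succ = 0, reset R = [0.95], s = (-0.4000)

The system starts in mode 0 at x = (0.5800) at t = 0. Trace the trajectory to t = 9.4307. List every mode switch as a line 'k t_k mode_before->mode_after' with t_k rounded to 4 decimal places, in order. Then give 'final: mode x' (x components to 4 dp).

Mode 0: guard c·x = 1.5297 hit at Δt = 1.3449 (t = 1.3449), x⁻ = (1.5297) → reset → x⁺ = (1.7908), jump to mode 1
Mode 1: guard c·x = 0.3706 hit at Δt = 1.5849 (t = 2.9298), x⁻ = (-0.3706) → reset → x⁺ = (-0.7520), jump to mode 0
Mode 0: guard c·x = 1.5297 hit at Δt = 2.2493 (t = 5.1791), x⁻ = (1.5297) → reset → x⁺ = (1.7908), jump to mode 1
Mode 1: guard c·x = 0.3706 hit at Δt = 1.5849 (t = 6.7640), x⁻ = (-0.3706) → reset → x⁺ = (-0.7520), jump to mode 0
Mode 0: guard c·x = 1.5297 hit at Δt = 2.2493 (t = 9.0133), x⁻ = (1.5297) → reset → x⁺ = (1.7908), jump to mode 1
Mode 1: flow for 0.4174 to horizon, guard not reached → x = (1.1008)

1 1.3449 0->1
2 2.9298 1->0
3 5.1791 0->1
4 6.7640 1->0
5 9.0133 0->1
final: 1 1.1008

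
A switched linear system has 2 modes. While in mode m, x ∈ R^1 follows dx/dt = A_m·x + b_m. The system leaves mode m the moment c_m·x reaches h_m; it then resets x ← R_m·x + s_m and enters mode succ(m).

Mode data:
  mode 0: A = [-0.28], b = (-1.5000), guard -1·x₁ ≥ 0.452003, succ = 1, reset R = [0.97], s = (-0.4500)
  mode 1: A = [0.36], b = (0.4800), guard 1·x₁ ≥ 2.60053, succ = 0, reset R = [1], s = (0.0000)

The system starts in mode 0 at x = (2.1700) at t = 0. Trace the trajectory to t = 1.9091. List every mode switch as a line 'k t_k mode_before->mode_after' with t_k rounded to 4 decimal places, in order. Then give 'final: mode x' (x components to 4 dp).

1 1.5294 0->1
final: 1 -0.8233

Mode 0: guard c·x = 0.4520 hit at Δt = 1.5294 (t = 1.5294), x⁻ = (-0.4520) → reset → x⁺ = (-0.8884), jump to mode 1
Mode 1: flow for 0.3797 to horizon, guard not reached → x = (-0.8233)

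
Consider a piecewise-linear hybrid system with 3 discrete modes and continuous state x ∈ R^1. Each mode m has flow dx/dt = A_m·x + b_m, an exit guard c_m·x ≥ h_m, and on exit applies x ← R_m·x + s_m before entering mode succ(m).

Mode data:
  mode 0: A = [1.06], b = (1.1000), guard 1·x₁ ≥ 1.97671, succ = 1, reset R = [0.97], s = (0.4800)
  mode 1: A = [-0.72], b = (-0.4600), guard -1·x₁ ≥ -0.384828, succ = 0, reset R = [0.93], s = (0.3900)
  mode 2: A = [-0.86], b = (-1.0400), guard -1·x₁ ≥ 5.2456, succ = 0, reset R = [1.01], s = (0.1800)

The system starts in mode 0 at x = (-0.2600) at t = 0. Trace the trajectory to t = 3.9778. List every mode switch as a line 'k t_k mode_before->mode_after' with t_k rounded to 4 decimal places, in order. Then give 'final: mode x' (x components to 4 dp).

1 1.2781 0->1
2 2.7881 1->0
3 3.2821 0->1
final: 1 1.2011

Mode 0: guard c·x = 1.9767 hit at Δt = 1.2781 (t = 1.2781), x⁻ = (1.9767) → reset → x⁺ = (2.3974), jump to mode 1
Mode 1: guard c·x = -0.3848 hit at Δt = 1.5100 (t = 2.7881), x⁻ = (0.3848) → reset → x⁺ = (0.7479), jump to mode 0
Mode 0: guard c·x = 1.9767 hit at Δt = 0.4940 (t = 3.2821), x⁻ = (1.9767) → reset → x⁺ = (2.3974), jump to mode 1
Mode 1: flow for 0.6957 to horizon, guard not reached → x = (1.2011)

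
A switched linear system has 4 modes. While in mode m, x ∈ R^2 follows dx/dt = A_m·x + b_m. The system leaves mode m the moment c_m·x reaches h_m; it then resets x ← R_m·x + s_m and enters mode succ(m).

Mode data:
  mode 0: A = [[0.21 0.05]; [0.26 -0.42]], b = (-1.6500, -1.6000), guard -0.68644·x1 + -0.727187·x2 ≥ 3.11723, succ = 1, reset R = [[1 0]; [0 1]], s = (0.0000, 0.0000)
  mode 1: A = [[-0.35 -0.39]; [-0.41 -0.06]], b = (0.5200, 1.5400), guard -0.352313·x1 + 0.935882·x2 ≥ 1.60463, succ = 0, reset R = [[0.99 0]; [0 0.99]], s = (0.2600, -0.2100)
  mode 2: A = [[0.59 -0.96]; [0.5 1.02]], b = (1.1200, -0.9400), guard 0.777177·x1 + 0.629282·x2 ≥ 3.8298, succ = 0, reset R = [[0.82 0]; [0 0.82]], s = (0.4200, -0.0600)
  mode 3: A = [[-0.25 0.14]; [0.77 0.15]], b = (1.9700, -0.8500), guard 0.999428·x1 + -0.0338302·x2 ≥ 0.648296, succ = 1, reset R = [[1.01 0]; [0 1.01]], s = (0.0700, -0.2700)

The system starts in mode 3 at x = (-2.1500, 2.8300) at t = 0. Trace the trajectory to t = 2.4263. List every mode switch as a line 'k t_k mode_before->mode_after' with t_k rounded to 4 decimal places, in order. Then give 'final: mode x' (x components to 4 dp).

Mode 3: guard c·x = 0.6483 hit at Δt = 1.1829 (t = 1.1829), x⁻ = (0.7029, 1.6028) → reset → x⁺ = (0.7800, 1.3488), jump to mode 1
Mode 1: guard c·x = 1.6046 hit at Δt = 0.5097 (t = 1.6926), x⁻ = (0.5947, 1.9385) → reset → x⁺ = (0.8488, 1.7091), jump to mode 0
Mode 0: flow for 0.7337 to horizon, guard not reached → x = (-0.2790, 0.2907)

1 1.1829 3->1
2 1.6926 1->0
final: 0 -0.2790 0.2907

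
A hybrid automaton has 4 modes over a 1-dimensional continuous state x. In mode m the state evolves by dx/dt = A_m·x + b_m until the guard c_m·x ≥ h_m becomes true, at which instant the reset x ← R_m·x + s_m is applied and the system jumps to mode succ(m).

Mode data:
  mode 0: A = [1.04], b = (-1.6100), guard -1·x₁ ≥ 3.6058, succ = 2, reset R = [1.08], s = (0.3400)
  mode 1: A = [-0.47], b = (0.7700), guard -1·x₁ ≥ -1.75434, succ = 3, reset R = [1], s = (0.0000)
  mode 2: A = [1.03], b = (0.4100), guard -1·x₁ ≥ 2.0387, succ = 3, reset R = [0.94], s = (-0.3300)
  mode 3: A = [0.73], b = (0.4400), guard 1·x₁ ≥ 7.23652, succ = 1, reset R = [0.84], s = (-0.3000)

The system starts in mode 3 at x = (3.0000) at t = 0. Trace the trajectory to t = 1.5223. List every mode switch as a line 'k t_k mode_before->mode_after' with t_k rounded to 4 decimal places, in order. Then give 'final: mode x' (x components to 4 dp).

1 1.0650 3->1
final: 1 4.9779

Mode 3: guard c·x = 7.2365 hit at Δt = 1.0650 (t = 1.0650), x⁻ = (7.2365) → reset → x⁺ = (5.7787), jump to mode 1
Mode 1: flow for 0.4573 to horizon, guard not reached → x = (4.9779)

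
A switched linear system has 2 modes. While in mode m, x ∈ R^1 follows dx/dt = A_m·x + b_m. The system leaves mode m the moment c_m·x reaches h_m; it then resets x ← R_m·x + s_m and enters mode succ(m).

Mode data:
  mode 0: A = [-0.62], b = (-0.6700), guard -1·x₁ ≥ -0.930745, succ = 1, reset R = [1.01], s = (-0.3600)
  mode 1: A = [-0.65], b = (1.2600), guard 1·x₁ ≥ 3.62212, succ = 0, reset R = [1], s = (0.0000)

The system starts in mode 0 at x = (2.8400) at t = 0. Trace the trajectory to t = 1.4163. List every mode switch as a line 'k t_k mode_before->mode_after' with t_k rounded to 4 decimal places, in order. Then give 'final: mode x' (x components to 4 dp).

1 1.0765 0->1
final: 1 0.8493

Mode 0: guard c·x = -0.9307 hit at Δt = 1.0765 (t = 1.0765), x⁻ = (0.9307) → reset → x⁺ = (0.5801), jump to mode 1
Mode 1: flow for 0.3398 to horizon, guard not reached → x = (0.8493)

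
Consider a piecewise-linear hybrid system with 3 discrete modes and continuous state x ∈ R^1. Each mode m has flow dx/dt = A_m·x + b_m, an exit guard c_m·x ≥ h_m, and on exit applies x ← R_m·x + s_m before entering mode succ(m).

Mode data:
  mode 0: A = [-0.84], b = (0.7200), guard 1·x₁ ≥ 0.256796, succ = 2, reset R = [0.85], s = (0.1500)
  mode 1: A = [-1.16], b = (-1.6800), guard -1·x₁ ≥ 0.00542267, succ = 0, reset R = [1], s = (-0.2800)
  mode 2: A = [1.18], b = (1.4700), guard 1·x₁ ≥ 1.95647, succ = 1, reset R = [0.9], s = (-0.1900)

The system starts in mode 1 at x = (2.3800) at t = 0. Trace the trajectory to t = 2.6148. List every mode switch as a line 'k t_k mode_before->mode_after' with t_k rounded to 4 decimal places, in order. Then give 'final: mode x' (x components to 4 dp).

Mode 1: guard c·x = 0.0054 hit at Δt = 0.8412 (t = 0.8412), x⁻ = (-0.0054) → reset → x⁺ = (-0.2854), jump to mode 0
Mode 0: guard c·x = 0.2568 hit at Δt = 0.7661 (t = 1.6073), x⁻ = (0.2568) → reset → x⁺ = (0.3683), jump to mode 2
Mode 2: guard c·x = 1.9565 hit at Δt = 0.5806 (t = 2.1879), x⁻ = (1.9565) → reset → x⁺ = (1.5708), jump to mode 1
Mode 1: flow for 0.4269 to horizon, guard not reached → x = (0.3917)

1 0.8412 1->0
2 1.6073 0->2
3 2.1879 2->1
final: 1 0.3917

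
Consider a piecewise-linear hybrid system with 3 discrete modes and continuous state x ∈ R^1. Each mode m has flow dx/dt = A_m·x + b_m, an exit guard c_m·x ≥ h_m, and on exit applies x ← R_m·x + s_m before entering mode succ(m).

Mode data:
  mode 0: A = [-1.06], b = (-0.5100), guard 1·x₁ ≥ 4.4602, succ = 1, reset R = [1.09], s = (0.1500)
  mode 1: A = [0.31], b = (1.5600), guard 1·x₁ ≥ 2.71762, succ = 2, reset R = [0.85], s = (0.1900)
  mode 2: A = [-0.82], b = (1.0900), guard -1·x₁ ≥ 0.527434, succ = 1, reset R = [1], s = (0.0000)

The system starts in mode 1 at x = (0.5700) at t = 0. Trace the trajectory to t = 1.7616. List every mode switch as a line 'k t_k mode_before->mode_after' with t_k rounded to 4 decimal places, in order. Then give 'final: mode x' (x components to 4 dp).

Mode 1: guard c·x = 2.7176 hit at Δt = 1.0468 (t = 1.0468), x⁻ = (2.7176) → reset → x⁺ = (2.5000), jump to mode 2
Mode 2: flow for 0.7148 to horizon, guard not reached → x = (1.9807)

1 1.0468 1->2
final: 2 1.9807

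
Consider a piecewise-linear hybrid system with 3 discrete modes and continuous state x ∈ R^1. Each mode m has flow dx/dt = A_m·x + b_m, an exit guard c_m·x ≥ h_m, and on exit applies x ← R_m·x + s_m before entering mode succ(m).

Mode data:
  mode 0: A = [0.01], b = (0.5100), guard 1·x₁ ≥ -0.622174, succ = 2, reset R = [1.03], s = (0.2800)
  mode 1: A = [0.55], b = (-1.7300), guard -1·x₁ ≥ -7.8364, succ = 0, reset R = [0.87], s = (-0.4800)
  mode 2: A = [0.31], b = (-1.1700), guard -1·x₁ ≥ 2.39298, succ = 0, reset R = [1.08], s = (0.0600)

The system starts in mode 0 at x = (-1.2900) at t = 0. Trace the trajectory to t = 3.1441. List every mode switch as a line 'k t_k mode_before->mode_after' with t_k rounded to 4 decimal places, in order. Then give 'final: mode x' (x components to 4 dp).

1 1.3345 0->2
2 2.6240 2->0
final: 0 -2.2716

Mode 0: guard c·x = -0.6222 hit at Δt = 1.3345 (t = 1.3345), x⁻ = (-0.6222) → reset → x⁺ = (-0.3608), jump to mode 2
Mode 2: guard c·x = 2.3930 hit at Δt = 1.2895 (t = 2.6240), x⁻ = (-2.3930) → reset → x⁺ = (-2.5244), jump to mode 0
Mode 0: flow for 0.5201 to horizon, guard not reached → x = (-2.2716)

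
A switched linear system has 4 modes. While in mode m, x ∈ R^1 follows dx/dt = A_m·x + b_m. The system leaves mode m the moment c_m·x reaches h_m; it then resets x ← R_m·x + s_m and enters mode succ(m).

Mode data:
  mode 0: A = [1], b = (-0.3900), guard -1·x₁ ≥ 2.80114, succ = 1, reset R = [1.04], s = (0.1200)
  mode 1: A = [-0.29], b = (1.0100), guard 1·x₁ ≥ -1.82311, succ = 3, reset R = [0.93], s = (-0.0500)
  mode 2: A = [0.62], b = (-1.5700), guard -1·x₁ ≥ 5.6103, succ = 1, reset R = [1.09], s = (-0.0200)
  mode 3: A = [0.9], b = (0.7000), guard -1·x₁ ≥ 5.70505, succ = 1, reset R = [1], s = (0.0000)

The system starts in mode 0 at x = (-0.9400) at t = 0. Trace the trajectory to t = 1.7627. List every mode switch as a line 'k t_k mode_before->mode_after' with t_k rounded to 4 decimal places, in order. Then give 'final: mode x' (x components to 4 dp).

Mode 0: guard c·x = 2.8011 hit at Δt = 0.8752 (t = 0.8752), x⁻ = (-2.8011) → reset → x⁺ = (-2.7932), jump to mode 1
Mode 1: guard c·x = -1.8231 hit at Δt = 0.5790 (t = 1.4542), x⁻ = (-1.8231) → reset → x⁺ = (-1.7455), jump to mode 3
Mode 3: flow for 0.3085 to horizon, guard not reached → x = (-2.0552)

1 0.8752 0->1
2 1.4542 1->3
final: 3 -2.0552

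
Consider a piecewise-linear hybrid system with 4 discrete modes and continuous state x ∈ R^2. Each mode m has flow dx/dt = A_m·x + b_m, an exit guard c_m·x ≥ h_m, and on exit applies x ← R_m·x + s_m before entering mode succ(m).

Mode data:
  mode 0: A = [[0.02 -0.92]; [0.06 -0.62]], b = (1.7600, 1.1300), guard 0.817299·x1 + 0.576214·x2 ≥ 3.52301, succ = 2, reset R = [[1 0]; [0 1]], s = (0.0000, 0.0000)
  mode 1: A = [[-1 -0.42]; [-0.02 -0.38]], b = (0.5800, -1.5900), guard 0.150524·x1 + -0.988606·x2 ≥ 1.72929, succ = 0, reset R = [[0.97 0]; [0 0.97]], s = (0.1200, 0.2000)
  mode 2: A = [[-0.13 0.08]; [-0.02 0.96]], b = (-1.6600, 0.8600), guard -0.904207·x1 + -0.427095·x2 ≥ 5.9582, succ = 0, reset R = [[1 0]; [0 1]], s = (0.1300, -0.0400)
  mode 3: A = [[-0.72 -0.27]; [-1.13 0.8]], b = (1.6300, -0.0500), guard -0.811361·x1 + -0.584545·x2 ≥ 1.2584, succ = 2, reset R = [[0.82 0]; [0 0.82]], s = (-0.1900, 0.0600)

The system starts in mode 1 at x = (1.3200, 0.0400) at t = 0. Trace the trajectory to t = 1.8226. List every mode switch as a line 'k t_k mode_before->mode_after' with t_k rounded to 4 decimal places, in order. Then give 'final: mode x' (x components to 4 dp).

1 1.2538 1->0
final: 0 2.6268 -0.3399

Mode 1: guard c·x = 1.7293 hit at Δt = 1.2538 (t = 1.2538), x⁻ = (1.0911, -1.5831) → reset → x⁺ = (1.1783, -1.3356), jump to mode 0
Mode 0: flow for 0.5688 to horizon, guard not reached → x = (2.6268, -0.3399)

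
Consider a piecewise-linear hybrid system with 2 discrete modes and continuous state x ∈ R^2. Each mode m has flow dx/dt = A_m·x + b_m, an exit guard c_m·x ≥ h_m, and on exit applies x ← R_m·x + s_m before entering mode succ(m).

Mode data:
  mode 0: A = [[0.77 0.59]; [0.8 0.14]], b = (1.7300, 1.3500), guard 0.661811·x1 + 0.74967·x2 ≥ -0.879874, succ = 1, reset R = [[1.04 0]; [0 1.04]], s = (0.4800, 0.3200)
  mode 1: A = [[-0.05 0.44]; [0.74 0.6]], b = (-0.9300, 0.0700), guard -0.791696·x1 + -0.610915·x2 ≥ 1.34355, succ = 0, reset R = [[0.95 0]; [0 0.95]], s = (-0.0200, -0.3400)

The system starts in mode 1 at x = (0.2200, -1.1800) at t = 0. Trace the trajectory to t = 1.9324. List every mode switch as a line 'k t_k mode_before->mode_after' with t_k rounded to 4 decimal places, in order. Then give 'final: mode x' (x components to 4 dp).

1 0.4666 1->0
2 1.2246 0->1
final: 1 -0.5221 -1.2739

Mode 1: guard c·x = 1.3436 hit at Δt = 0.4666 (t = 0.4666), x⁻ = (-0.4870, -1.5681) → reset → x⁺ = (-0.4827, -1.8297), jump to mode 0
Mode 0: guard c·x = -0.8799 hit at Δt = 0.7580 (t = 1.2246), x⁻ = (-0.0264, -1.1503) → reset → x⁺ = (0.4525, -0.8764), jump to mode 1
Mode 1: flow for 0.7078 to horizon, guard not reached → x = (-0.5221, -1.2739)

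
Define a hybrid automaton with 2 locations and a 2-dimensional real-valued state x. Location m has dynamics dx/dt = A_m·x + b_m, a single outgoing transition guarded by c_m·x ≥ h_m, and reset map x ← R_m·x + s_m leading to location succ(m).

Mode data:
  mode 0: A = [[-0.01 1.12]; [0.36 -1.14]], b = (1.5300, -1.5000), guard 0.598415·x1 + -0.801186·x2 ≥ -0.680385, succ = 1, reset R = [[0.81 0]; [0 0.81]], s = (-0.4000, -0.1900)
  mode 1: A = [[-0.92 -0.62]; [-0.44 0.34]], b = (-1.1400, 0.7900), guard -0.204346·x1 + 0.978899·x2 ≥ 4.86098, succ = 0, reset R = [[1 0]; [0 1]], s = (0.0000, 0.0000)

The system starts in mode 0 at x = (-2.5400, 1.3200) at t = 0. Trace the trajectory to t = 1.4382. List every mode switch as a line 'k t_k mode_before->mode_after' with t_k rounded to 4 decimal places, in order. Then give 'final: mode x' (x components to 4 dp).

1 0.5556 0->1
final: 1 -1.5125 1.0115

Mode 0: guard c·x = -0.6804 hit at Δt = 0.5556 (t = 0.5556), x⁻ = (-1.3879, -0.1874) → reset → x⁺ = (-1.5242, -0.3418), jump to mode 1
Mode 1: flow for 0.8826 to horizon, guard not reached → x = (-1.5125, 1.0115)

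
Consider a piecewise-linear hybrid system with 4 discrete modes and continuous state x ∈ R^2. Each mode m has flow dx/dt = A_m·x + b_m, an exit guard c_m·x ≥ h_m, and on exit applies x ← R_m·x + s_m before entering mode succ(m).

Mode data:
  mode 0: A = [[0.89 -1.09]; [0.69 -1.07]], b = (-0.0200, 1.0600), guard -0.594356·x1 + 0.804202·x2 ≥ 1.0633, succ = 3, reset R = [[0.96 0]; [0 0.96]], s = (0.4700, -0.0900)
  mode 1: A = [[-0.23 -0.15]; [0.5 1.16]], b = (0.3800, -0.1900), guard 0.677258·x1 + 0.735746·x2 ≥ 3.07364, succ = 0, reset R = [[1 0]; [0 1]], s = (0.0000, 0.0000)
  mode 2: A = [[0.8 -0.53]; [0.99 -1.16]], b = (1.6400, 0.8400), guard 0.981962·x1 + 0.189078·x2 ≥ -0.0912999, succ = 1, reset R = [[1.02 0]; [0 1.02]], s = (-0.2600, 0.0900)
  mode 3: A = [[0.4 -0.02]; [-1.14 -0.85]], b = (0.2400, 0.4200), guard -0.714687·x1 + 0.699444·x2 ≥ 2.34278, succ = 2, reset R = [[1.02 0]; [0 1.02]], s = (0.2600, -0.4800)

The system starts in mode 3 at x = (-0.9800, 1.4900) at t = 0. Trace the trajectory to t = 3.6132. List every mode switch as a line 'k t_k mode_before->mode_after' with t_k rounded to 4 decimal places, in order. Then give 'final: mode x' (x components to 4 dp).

Mode 3: guard c·x = 2.3428 hit at Δt = 1.5514 (t = 1.5514), x⁻ = (-1.3792, 1.9403) → reset → x⁺ = (-1.1467, 1.4991), jump to mode 2
Mode 2: guard c·x = -0.0913 hit at Δt = 1.5518 (t = 3.1032), x⁻ = (-0.1635, 0.3663) → reset → x⁺ = (-0.4268, 0.4636), jump to mode 1
Mode 1: flow for 0.5100 to horizon, guard not reached → x = (-0.2340, 0.5883)

1 1.5514 3->2
2 3.1032 2->1
final: 1 -0.2340 0.5883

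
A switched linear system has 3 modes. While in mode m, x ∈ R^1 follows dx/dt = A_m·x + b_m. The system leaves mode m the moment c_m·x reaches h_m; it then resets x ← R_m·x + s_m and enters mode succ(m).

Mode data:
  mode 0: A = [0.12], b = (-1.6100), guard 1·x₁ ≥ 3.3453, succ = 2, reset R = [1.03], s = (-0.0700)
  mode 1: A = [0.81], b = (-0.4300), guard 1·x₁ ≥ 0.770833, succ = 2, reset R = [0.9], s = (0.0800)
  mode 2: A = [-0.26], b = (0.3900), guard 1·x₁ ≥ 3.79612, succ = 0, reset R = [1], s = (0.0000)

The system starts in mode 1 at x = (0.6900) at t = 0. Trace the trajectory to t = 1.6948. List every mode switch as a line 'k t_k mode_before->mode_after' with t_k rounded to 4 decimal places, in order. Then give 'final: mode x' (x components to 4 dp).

Mode 1: guard c·x = 0.7708 hit at Δt = 0.5071 (t = 0.5071), x⁻ = (0.7708) → reset → x⁺ = (0.7737), jump to mode 2
Mode 2: flow for 1.1877 to horizon, guard not reached → x = (0.9667)

1 0.5071 1->2
final: 2 0.9667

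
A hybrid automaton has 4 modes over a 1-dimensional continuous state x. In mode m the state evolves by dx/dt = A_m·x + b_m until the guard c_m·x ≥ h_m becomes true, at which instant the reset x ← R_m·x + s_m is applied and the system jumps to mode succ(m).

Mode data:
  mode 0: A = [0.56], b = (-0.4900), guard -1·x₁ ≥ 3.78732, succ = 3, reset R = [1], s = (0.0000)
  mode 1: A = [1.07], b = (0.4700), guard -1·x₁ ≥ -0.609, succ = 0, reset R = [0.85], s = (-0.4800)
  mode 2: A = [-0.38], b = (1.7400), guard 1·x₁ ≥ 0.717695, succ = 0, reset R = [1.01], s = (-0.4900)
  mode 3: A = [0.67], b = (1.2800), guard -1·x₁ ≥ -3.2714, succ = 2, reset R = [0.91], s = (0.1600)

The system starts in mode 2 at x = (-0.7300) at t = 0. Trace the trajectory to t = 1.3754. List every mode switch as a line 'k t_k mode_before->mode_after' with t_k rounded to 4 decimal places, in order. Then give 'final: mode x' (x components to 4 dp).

1 0.8379 2->0
final: 0 0.0101

Mode 2: guard c·x = 0.7177 hit at Δt = 0.8379 (t = 0.8379), x⁻ = (0.7177) → reset → x⁺ = (0.2349), jump to mode 0
Mode 0: flow for 0.5375 to horizon, guard not reached → x = (0.0101)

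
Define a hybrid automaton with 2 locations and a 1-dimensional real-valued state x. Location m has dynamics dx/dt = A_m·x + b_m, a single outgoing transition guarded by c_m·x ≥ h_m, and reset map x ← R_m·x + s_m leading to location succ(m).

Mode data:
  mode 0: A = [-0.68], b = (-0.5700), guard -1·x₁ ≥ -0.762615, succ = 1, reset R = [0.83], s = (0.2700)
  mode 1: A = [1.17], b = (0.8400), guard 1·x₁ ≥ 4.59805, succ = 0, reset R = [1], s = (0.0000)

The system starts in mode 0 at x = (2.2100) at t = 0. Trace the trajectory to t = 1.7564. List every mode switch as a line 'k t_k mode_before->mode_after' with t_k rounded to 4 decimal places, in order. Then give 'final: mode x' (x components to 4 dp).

Mode 0: guard c·x = -0.7626 hit at Δt = 0.9471 (t = 0.9471), x⁻ = (0.7626) → reset → x⁺ = (0.9030), jump to mode 1
Mode 1: flow for 0.8093 to horizon, guard not reached → x = (3.4602)

1 0.9471 0->1
final: 1 3.4602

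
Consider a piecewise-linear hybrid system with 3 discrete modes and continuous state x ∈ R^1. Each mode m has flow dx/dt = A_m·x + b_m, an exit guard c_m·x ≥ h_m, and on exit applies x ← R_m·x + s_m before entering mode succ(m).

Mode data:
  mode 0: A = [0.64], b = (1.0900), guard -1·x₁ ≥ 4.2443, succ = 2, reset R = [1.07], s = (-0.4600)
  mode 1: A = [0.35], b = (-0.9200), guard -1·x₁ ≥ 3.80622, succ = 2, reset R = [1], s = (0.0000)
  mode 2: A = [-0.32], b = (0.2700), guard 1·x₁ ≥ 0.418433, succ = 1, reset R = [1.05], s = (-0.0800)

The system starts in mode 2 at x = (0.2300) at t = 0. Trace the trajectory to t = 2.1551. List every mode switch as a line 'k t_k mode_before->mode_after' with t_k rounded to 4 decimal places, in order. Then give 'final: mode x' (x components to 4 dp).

1 1.1461 2->1
final: 1 -0.6018

Mode 2: guard c·x = 0.4184 hit at Δt = 1.1461 (t = 1.1461), x⁻ = (0.4184) → reset → x⁺ = (0.3594), jump to mode 1
Mode 1: flow for 1.0090 to horizon, guard not reached → x = (-0.6018)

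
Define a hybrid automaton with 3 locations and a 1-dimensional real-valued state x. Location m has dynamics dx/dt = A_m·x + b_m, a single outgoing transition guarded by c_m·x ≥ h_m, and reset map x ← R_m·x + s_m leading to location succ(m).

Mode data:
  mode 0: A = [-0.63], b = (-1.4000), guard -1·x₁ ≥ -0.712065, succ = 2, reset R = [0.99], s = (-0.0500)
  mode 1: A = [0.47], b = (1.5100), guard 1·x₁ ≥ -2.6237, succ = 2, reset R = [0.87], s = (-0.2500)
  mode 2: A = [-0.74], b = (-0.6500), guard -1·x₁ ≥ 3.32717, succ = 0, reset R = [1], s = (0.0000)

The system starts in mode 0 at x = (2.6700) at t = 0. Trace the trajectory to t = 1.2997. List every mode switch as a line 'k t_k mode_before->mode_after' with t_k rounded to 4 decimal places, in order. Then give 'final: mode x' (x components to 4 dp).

1 0.8114 0->2
final: 2 0.1900

Mode 0: guard c·x = -0.7121 hit at Δt = 0.8114 (t = 0.8114), x⁻ = (0.7121) → reset → x⁺ = (0.6549), jump to mode 2
Mode 2: flow for 0.4883 to horizon, guard not reached → x = (0.1900)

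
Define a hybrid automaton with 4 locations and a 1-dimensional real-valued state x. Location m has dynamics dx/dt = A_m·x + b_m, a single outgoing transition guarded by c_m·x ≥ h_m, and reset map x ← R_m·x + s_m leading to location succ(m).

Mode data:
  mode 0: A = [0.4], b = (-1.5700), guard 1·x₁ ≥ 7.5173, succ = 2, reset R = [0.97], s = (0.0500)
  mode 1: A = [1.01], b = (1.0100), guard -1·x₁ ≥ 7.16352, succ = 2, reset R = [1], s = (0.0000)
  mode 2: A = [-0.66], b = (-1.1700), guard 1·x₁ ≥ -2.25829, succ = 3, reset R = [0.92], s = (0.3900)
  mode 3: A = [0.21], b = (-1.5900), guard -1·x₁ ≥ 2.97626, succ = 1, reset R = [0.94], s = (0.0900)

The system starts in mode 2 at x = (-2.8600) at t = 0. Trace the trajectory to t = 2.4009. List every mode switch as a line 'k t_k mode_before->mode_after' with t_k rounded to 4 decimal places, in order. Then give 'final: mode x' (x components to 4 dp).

Mode 2: guard c·x = -2.2583 hit at Δt = 1.2214 (t = 1.2214), x⁻ = (-2.2583) → reset → x⁺ = (-1.6876), jump to mode 3
Mode 3: guard c·x = 2.9763 hit at Δt = 0.6205 (t = 1.8419), x⁻ = (-2.9763) → reset → x⁺ = (-2.7077), jump to mode 1
Mode 1: flow for 0.5590 to horizon, guard not reached → x = (-4.0034)

1 1.2214 2->3
2 1.8419 3->1
final: 1 -4.0034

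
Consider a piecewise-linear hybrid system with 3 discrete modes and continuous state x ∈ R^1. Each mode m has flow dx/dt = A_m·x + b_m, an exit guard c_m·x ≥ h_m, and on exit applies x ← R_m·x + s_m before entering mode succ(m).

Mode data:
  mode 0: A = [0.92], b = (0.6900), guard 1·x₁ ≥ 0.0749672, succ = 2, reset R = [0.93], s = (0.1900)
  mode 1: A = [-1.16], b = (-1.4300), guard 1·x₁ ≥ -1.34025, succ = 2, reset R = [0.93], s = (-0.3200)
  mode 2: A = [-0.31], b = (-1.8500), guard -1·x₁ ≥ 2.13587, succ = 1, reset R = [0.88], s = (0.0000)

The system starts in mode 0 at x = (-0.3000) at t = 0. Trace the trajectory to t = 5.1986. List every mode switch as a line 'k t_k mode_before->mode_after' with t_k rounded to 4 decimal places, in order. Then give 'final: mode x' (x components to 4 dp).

1 0.6588 0->2
2 2.2253 2->1
3 3.7724 1->2
4 4.2193 2->1
final: 1 -1.4405

Mode 0: guard c·x = 0.0750 hit at Δt = 0.6588 (t = 0.6588), x⁻ = (0.0750) → reset → x⁺ = (0.2597), jump to mode 2
Mode 2: guard c·x = 2.1359 hit at Δt = 1.5665 (t = 2.2253), x⁻ = (-2.1359) → reset → x⁺ = (-1.8796), jump to mode 1
Mode 1: guard c·x = -1.3402 hit at Δt = 1.5471 (t = 3.7724), x⁻ = (-1.3402) → reset → x⁺ = (-1.5664), jump to mode 2
Mode 2: guard c·x = 2.1359 hit at Δt = 0.4469 (t = 4.2193), x⁻ = (-2.1359) → reset → x⁺ = (-1.8796), jump to mode 1
Mode 1: flow for 0.9793 to horizon, guard not reached → x = (-1.4405)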